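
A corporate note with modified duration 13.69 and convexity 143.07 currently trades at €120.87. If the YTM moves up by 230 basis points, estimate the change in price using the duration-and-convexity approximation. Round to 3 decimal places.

-€33.484

Duration effect: -D_mod·Δy = -13.69 × (+0.023) = -0.314870
Convexity effect: ½·C·(Δy)² = 0.5 × 143.07 × (0.023)² = +0.037842015
ΔP/P ≈ -0.314870 + 0.037842015 = -0.277027985
ΔP ≈ 120.87 × (-0.277027985) = -33.48437254695.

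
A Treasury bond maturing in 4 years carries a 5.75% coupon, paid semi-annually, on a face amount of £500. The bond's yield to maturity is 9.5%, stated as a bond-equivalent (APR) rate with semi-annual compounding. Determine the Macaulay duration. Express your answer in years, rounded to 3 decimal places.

3.600 years

Periodic yield y = 0.0475. Discount each cash flow and weight by its period:
  t   CF        PV=CF/(1+0.0475)^t    t·PV
  1       14.375        13.7232        13.7232
  2       14.375        13.1009        26.2017
  3       14.375        12.5068        37.5204
  4       14.375        11.9397        47.7586
  5       14.375        11.3982        56.9912
  6       14.375        10.8814        65.2882
  7       14.375        10.3879        72.7156
  8      514.375       354.8523     2,838.8182
  Σ                    438.7903     3,159.0171
Price P = Σ PV = 438.7903.
Macaulay duration = Σ(t·PV) / P = 3,159.0171 / 438.7903 = 7.19938 half-year periods.
In years: 7.19938 / 2 = 3.59969 years.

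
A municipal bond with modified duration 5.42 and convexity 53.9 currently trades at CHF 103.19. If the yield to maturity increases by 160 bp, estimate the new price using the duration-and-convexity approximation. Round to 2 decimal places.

Duration effect: -D_mod·Δy = -5.42 × (+0.016) = -0.086720
Convexity effect: ½·C·(Δy)² = 0.5 × 53.9 × (0.016)² = +0.0068992
ΔP/P ≈ -0.086720 + 0.0068992 = -0.0798208
New price ≈ 103.19 × (1 - 0.0798208) = 94.953291648.

CHF 94.95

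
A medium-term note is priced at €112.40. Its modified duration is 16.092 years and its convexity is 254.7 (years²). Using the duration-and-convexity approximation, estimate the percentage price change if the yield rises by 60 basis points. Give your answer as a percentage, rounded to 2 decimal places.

Duration effect: -D_mod·Δy = -16.092 × (+0.006) = -0.096552
Convexity effect: ½·C·(Δy)² = 0.5 × 254.7 × (0.006)² = +0.0045846
ΔP/P ≈ -0.096552 + 0.0045846 = -0.0919674
= -9.19674%.

-9.20%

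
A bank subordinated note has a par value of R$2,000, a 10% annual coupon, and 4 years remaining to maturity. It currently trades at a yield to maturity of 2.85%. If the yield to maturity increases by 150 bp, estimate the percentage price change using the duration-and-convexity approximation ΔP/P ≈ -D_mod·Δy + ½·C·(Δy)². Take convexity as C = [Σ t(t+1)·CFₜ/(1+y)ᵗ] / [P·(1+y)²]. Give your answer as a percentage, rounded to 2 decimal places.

-4.99%

With y = 0.0285:
  t   CF        PV=CF/(1+0.0285)^t    t·PV        t(t+1)·PV
  1       200.00       194.4579       194.4579         388.9159
  2       200.00       189.0695       378.1389       1,134.4168
  3       200.00       183.8303       551.4909       2,205.9637
  4     2,200.00     1,966.0995     7,864.3981      39,321.9904
  Σ                  2,533.4572     8,988.4859      43,051.2867
P = 2,533.4572; D_Mac = 3.54791 yrs; D_mod = 3.44960 yrs; C = 16.06438.
Duration effect: -3.44960 × (+0.015) = -0.051744
Convexity effect: 0.5 × 16.06438 × (0.015)² = +0.0018072
ΔP/P ≈ -0.051744 + 0.0018072 = -0.049937 = -4.9937%.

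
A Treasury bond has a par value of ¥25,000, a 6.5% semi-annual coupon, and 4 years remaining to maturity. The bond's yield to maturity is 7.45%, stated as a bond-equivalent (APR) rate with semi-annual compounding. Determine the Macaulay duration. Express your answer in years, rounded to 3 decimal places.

Periodic yield y = 0.03725. Discount each cash flow and weight by its period:
  t   CF        PV=CF/(1+0.03725)^t    t·PV
  1       812.50       783.3213       783.3213
  2       812.50       755.1904     1,510.3809
  3       812.50       728.0698     2,184.2095
  4       812.50       701.9232     2,807.6928
  5       812.50       676.7155     3,383.5777
  6       812.50       652.4132     3,914.4789
  7       812.50       628.9835     4,402.8846
  8    25,812.50    19,264.7120   154,117.6960
  Σ                 24,191.3290   173,104.2418
Price P = Σ PV = 24,191.3290.
Macaulay duration = Σ(t·PV) / P = 173,104.2418 / 24,191.3290 = 7.15563 half-year periods.
In years: 7.15563 / 2 = 3.57782 years.

3.578 years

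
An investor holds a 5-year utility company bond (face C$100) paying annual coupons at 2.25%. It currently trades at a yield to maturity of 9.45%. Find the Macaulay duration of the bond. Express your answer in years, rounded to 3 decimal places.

Periodic yield y = 0.0945. Discount each cash flow and weight by its year:
  t   CF        PV=CF/(1+0.0945)^t    t·PV
  1         2.25         2.0557         2.0557
  2         2.25         1.8782         3.7565
  3         2.25         1.7161         5.1482
  4         2.25         1.5679         6.2716
  5       102.25        65.1005       325.5026
  Σ                     72.3185       342.7347
Price P = Σ PV = 72.3185.
Macaulay duration = Σ(t·PV) / P = 342.7347 / 72.3185 = 4.73924 years.

4.739 years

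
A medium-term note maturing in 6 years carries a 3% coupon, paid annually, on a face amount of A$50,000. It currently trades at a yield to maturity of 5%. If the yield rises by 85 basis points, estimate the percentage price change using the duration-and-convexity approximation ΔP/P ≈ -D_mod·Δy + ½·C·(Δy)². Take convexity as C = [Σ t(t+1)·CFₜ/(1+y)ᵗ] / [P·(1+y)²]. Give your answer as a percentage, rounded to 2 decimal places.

With y = 0.05:
  t   CF        PV=CF/(1+0.05)^t    t·PV        t(t+1)·PV
  1     1,500.00     1,428.5714     1,428.5714       2,857.1429
  2     1,500.00     1,360.5442     2,721.0884       8,163.2653
  3     1,500.00     1,295.7564     3,887.2692      15,549.0768
  4     1,500.00     1,234.0537     4,936.2148      24,681.0742
  5     1,500.00     1,175.2892     5,876.4462      35,258.6775
  6    51,500.00    38,430.0929   230,580.5576   1,614,063.9029
  Σ                 44,924.3079   249,430.1477   1,700,573.1396
P = 44,924.3079; D_Mac = 5.55223 yrs; D_mod = 5.28784 yrs; C = 34.33486.
Duration effect: -5.28784 × (+0.0085) = -0.044947
Convexity effect: 0.5 × 34.33486 × (0.0085)² = +0.0012403
ΔP/P ≈ -0.044947 + 0.0012403 = -0.043706 = -4.3706%.

-4.37%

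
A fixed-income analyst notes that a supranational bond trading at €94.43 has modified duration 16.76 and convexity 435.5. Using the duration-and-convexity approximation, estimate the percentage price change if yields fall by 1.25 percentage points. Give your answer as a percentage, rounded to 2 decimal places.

+24.35%

Duration effect: -D_mod·Δy = -16.76 × (-0.0125) = +0.209500
Convexity effect: ½·C·(Δy)² = 0.5 × 435.5 × (-0.0125)² = +0.0340234375
ΔP/P ≈ +0.209500 + 0.0340234375 = +0.2435234375
= +24.35234375%.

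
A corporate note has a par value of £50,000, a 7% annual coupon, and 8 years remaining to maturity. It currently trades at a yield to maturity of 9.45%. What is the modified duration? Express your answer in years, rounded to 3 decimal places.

Periodic yield y = 0.0945. First find Macaulay duration:
  t   CF        PV=CF/(1+0.0945)^t    t·PV
  1     3,500.00     3,197.8072     3,197.8072
  2     3,500.00     2,921.7060     5,843.4120
  3     3,500.00     2,669.4436     8,008.3307
  4     3,500.00     2,438.9617     9,755.8468
  5     3,500.00     2,228.3798    11,141.8990
  6     3,500.00     2,035.9797    12,215.8784
  7     3,500.00     1,860.1916    13,021.3413
  8    53,500.00    25,979.3125   207,834.5004
  Σ                 43,331.7822   271,019.0159
P = 43,331.7822; Macaulay duration = 271,019.0159 / 43,331.7822 = 6.25451 years.
Modified duration = D_Mac / (1 + y) = 6.25451 / 1.0945 = 5.71449 years.

5.714 years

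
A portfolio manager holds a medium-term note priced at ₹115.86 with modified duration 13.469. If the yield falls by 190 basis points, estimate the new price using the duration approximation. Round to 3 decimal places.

Duration approximation: ΔP/P ≈ -D_mod · Δy = -13.469 × (-0.019) = +0.255911.
New price ≈ 115.86 × (1 + 0.255911) = 145.50984846.

₹145.510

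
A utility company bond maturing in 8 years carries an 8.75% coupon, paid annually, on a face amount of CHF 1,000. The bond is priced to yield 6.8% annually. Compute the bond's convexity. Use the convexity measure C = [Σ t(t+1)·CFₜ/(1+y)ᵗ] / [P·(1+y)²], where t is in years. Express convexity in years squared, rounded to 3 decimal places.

With y = 0.068:
  t   CF        PV=CF/(1+0.068)^t    t·PV        t(t+1)·PV
  1        87.50        81.9288        81.9288         163.8577
  2        87.50        76.7124       153.4248         460.2744
  3        87.50        71.8281       215.4843         861.9370
  4        87.50        67.2548       269.0190       1,345.0952
  5        87.50        62.9726       314.8631       1,889.1787
  6        87.50        58.9631       353.7788       2,476.4515
  7        87.50        55.2089       386.4625       3,091.6998
  8     1,087.50       642.4795     5,139.8356      46,258.5207
  Σ                  1,117.3482     6,914.7969      56,547.0150
P = 1,117.3482.
Convexity = Σ t(t+1)·PV / [P·(1+y)²] = 56,547.0150 / (1,117.3482 × 1.140624) = 44.36890.

44.369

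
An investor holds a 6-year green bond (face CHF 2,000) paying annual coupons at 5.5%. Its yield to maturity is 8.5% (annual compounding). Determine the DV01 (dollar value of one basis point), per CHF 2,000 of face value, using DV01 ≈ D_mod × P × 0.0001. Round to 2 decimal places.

CHF 0.83

Periodic yield y = 0.085.
  t   CF        PV=CF/(1+0.085)^t    t·PV
  1       110.00       101.3825       101.3825
  2       110.00        93.4401       186.8802
  3       110.00        86.1199       258.3597
  4       110.00        79.3732       317.4927
  5       110.00        73.1550       365.7750
  6     2,110.00     1,293.3141     7,759.8848
  Σ                  1,726.7848     8,989.7748
P = 1,726.7848; D_Mac = 5.20608 yrs; D_mod = 4.79823 yrs.
DV01 ≈ 4.79823 × 1,726.7848 × 0.0001 = 0.828551.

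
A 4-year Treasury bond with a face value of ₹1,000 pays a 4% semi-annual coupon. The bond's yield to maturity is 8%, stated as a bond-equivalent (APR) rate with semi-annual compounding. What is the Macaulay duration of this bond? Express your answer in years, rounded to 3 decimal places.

3.712 years

Periodic yield y = 0.04. Discount each cash flow and weight by its period:
  t   CF        PV=CF/(1+0.04)^t    t·PV
  1        20.00        19.2308        19.2308
  2        20.00        18.4911        36.9822
  3        20.00        17.7799        53.3398
  4        20.00        17.0961        68.3843
  5        20.00        16.4385        82.1927
  6        20.00        15.8063        94.8377
  7        20.00        15.1984       106.3885
  8     1,020.00       745.3040     5,962.4321
  Σ                    865.3451     6,423.7882
Price P = Σ PV = 865.3451.
Macaulay duration = Σ(t·PV) / P = 6,423.7882 / 865.3451 = 7.42338 half-year periods.
In years: 7.42338 / 2 = 3.71169 years.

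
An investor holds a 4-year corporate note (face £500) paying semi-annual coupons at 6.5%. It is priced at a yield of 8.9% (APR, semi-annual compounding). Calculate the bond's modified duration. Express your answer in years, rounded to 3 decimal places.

3.413 years

Periodic yield y = 0.0445. First find Macaulay duration:
  t   CF        PV=CF/(1+0.0445)^t    t·PV
  1        16.25        15.5577        15.5577
  2        16.25        14.8949        29.7897
  3        16.25        14.2603        42.7808
  4        16.25        13.6527        54.6109
  5        16.25        13.0711        65.3554
  6        16.25        12.5142        75.0851
  7        16.25        11.9810        83.8672
  8       516.25       364.4119     2,915.2949
  Σ                    460.3437     3,282.3418
P = 460.3437; Macaulay duration = 3,282.3418 / 460.3437 = 7.13020 half-year periods = 3.56510 years.
Modified duration = D_Mac / (1 + y) = 3.56510 / 1.0445 = 3.41321 years.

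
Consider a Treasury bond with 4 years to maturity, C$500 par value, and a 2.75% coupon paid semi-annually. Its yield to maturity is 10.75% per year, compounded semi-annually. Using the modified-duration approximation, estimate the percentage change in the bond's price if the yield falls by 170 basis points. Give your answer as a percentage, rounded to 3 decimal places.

+6.096%

Periodic yield y = 0.05375. Modified duration first:
  t   CF        PV=CF/(1+0.05375)^t    t·PV
  1        6.875         6.5243         6.5243
  2        6.875         6.1915        12.3830
  3        6.875         5.8757        17.6271
  4        6.875         5.5760        22.3040
  5        6.875         5.2916        26.4579
  6        6.875         5.0217        30.1300
  7        6.875         4.7655        33.3586
  8      506.875       333.4265     2,667.4123
  Σ                    372.6728     2,816.1972
P = 372.6728; D_Mac = 7.55675 half-year periods = 3.77838 yrs; D_mod = 3.77838/(1+0.05375) = 3.58565 yrs.
ΔP/P ≈ -D_mod · Δy = -3.58565 × (-0.017) = +0.060956 = +6.0956%.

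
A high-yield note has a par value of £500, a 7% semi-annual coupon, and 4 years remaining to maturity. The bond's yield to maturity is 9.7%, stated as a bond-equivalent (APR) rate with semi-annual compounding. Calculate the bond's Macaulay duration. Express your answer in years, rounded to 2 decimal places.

3.53 years

Periodic yield y = 0.0485. Discount each cash flow and weight by its period:
  t   CF        PV=CF/(1+0.0485)^t    t·PV
  1        17.50        16.6905        16.6905
  2        17.50        15.9185        31.8369
  3        17.50        15.1821        45.5464
  4        17.50        14.4799        57.9194
  5        17.50        13.8101        69.0503
  6        17.50        13.1713        79.0276
  7        17.50        12.5620        87.9340
  8       517.50       354.2932     2,834.3460
  Σ                    456.1076     3,222.3512
Price P = Σ PV = 456.1076.
Macaulay duration = Σ(t·PV) / P = 3,222.3512 / 456.1076 = 7.06489 half-year periods.
In years: 7.06489 / 2 = 3.53245 years.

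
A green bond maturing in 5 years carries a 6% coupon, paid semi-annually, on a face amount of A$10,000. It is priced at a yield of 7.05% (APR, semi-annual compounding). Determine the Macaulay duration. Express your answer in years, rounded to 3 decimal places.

Periodic yield y = 0.03525. Discount each cash flow and weight by its period:
  t   CF        PV=CF/(1+0.03525)^t    t·PV
  1       300.00       289.7851       289.7851
  2       300.00       279.9180       559.8359
  3       300.00       270.3868       811.1605
  4       300.00       261.1802     1,044.7209
  5       300.00       252.2871     1,261.4355
  6       300.00       243.6968     1,462.1808
  7       300.00       235.3990     1,647.7929
  8       300.00       227.3837     1,819.0697
  9       300.00       219.6413     1,976.7721
  10   10,300.00     7,284.2498    72,842.4984
  Σ                  9,563.9279    83,715.2518
Price P = Σ PV = 9,563.9279.
Macaulay duration = Σ(t·PV) / P = 83,715.2518 / 9,563.9279 = 8.75323 half-year periods.
In years: 8.75323 / 2 = 4.37661 years.

4.377 years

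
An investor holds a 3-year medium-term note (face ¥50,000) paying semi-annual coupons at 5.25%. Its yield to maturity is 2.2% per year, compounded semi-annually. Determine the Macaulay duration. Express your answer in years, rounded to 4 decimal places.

Periodic yield y = 0.011. Discount each cash flow and weight by its period:
  t   CF        PV=CF/(1+0.011)^t    t·PV
  1     1,312.50     1,298.2196     1,298.2196
  2     1,312.50     1,284.0945     2,568.1891
  3     1,312.50     1,270.1232     3,810.3696
  4     1,312.50     1,256.3038     5,025.2154
  5     1,312.50     1,242.6349     6,213.1743
  6    51,312.50    48,052.5281   288,315.1683
  Σ                 54,403.9041   307,230.3363
Price P = Σ PV = 54,403.9041.
Macaulay duration = Σ(t·PV) / P = 307,230.3363 / 54,403.9041 = 5.64721 half-year periods.
In years: 5.64721 / 2 = 2.82361 years.

2.8236 years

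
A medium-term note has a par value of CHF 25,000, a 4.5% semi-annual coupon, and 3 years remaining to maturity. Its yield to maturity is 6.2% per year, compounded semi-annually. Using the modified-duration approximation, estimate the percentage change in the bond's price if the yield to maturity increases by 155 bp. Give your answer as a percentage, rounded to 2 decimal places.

-4.26%

Periodic yield y = 0.031. Modified duration first:
  t   CF        PV=CF/(1+0.031)^t    t·PV
  1       562.50       545.5868       545.5868
  2       562.50       529.1822     1,058.3643
  3       562.50       513.2708     1,539.8123
  4       562.50       497.8378     1,991.3512
  5       562.50       482.8689     2,414.3443
  6    25,562.50    21,283.9061   127,703.4364
  Σ                 23,852.6525   135,252.8954
P = 23,852.6525; D_Mac = 5.67035 half-year periods = 2.83518 yrs; D_mod = 2.83518/(1+0.031) = 2.74993 yrs.
ΔP/P ≈ -D_mod · Δy = -2.74993 × (+0.0155) = -0.042624 = -4.2624%.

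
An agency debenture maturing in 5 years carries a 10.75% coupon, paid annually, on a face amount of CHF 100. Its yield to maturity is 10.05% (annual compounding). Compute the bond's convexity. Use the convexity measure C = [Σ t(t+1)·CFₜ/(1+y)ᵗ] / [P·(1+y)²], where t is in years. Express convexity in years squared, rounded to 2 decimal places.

With y = 0.1005:
  t   CF        PV=CF/(1+0.1005)^t    t·PV        t(t+1)·PV
  1        10.75         9.7683         9.7683          19.5366
  2        10.75         8.8762        17.7525          53.2574
  3        10.75         8.0656        24.1969          96.7876
  4        10.75         7.3291        29.3162         146.5812
  5       110.75        68.6110       343.0548       2,058.3288
  Σ                    102.6502       424.0887       2,374.4915
P = 102.6502.
Convexity = Σ t(t+1)·PV / [P·(1+y)²] = 2,374.4915 / (102.6502 × 1.211100) = 19.09989.

19.10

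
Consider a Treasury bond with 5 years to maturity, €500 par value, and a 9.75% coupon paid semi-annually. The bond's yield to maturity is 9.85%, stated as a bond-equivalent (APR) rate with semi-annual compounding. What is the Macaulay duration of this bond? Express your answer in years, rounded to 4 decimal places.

4.0717 years

Periodic yield y = 0.04925. Discount each cash flow and weight by its period:
  t   CF        PV=CF/(1+0.04925)^t    t·PV
  1       24.375        23.2309        23.2309
  2       24.375        22.1405        44.2809
  3       24.375        21.1012        63.3037
  4       24.375        20.1108        80.4431
  5       24.375        19.1668        95.8340
  6       24.375        18.2671       109.6029
  7       24.375        17.4097       121.8680
  8       24.375        16.5925       132.7403
  9       24.375        15.8137       142.3234
  10     524.375       324.2293     3,242.2926
  Σ                    498.0625     4,055.9198
Price P = Σ PV = 498.0625.
Macaulay duration = Σ(t·PV) / P = 4,055.9198 / 498.0625 = 8.14339 half-year periods.
In years: 8.14339 / 2 = 4.07170 years.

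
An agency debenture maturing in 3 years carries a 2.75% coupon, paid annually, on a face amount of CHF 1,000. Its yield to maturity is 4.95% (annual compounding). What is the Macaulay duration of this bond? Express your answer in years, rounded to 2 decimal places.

Periodic yield y = 0.0495. Discount each cash flow and weight by its year:
  t   CF        PV=CF/(1+0.0495)^t    t·PV
  1        27.50        26.2030        26.2030
  2        27.50        24.9671        49.9342
  3     1,027.50       888.8623     2,666.5870
  Σ                    940.0324     2,742.7241
Price P = Σ PV = 940.0324.
Macaulay duration = Σ(t·PV) / P = 2,742.7241 / 940.0324 = 2.91769 years.

2.92 years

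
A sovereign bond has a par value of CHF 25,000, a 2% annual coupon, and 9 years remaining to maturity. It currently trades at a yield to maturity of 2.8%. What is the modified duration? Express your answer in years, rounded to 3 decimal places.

8.072 years

Periodic yield y = 0.028. First find Macaulay duration:
  t   CF        PV=CF/(1+0.028)^t    t·PV
  1       500.00       486.3813       486.3813
  2       500.00       473.1336       946.2672
  3       500.00       460.2467     1,380.7400
  4       500.00       447.7108     1,790.8431
  5       500.00       435.5163     2,177.5816
  6       500.00       423.6540     2,541.9240
  7       500.00       412.1148     2,884.8035
  8       500.00       400.8899     3,207.1190
  9    25,500.00    19,888.5054   178,996.5490
  Σ                 23,428.1528   194,412.2087
P = 23,428.1528; Macaulay duration = 194,412.2087 / 23,428.1528 = 8.29823 years.
Modified duration = D_Mac / (1 + y) = 8.29823 / 1.028 = 8.07221 years.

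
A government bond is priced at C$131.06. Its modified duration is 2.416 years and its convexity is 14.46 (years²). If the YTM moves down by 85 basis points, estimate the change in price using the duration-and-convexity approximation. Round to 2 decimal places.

Duration effect: -D_mod·Δy = -2.416 × (-0.0085) = +0.020536
Convexity effect: ½·C·(Δy)² = 0.5 × 14.46 × (-0.0085)² = +0.0005223675
ΔP/P ≈ +0.020536 + 0.0005223675 = +0.0210583675
ΔP ≈ 131.06 × (+0.0210583675) = +2.75990964455.

+C$2.76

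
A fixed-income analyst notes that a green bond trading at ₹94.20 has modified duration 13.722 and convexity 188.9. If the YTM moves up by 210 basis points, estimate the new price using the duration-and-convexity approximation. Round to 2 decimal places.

₹70.98

Duration effect: -D_mod·Δy = -13.722 × (+0.021) = -0.288162
Convexity effect: ½·C·(Δy)² = 0.5 × 188.9 × (0.021)² = +0.04165245
ΔP/P ≈ -0.288162 + 0.04165245 = -0.24650955
New price ≈ 94.20 × (1 - 0.24650955) = 70.97880039.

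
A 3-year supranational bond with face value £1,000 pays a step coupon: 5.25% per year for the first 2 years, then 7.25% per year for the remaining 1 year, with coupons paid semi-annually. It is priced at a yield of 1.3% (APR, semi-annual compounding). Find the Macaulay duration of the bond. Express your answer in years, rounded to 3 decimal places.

2.825 years

Periodic yield y = 0.0065. Discount each cash flow and weight by its period:
  t   CF        PV=CF/(1+0.0065)^t    t·PV
  1        26.25        26.0805        26.0805
  2        26.25        25.9120        51.8241
  3        26.25        25.7447        77.2341
  4        26.25        25.5784       102.3138
  5        36.25        35.0945       175.4725
  6     1,036.25       996.7400     5,980.4397
  Σ                  1,135.1501     6,413.3648
Price P = Σ PV = 1,135.1501.
Macaulay duration = Σ(t·PV) / P = 6,413.3648 / 1,135.1501 = 5.64979 half-year periods.
In years: 5.64979 / 2 = 2.82490 years.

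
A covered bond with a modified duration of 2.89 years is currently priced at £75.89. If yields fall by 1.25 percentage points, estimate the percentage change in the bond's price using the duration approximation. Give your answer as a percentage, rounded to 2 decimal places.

+3.61%

Duration approximation: ΔP/P ≈ -D_mod · Δy = -2.89 × (-0.0125) = +0.036125.
As a percentage: +3.6125%.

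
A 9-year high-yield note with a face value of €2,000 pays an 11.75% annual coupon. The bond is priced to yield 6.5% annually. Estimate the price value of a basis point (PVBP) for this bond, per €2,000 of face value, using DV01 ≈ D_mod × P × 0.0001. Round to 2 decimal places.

Periodic yield y = 0.065.
  t   CF        PV=CF/(1+0.065)^t    t·PV
  1       235.00       220.6573       220.6573
  2       235.00       207.1899       414.3799
  3       235.00       194.5445       583.6336
  4       235.00       182.6709       730.6837
  5       235.00       171.5220       857.6100
  6       235.00       161.0535       966.3211
  7       235.00       151.2240     1,058.5677
  8       235.00       141.9943     1,135.9546
  9     2,235.00     1,268.0345    11,412.3102
  Σ                  2,698.8909    17,380.1181
P = 2,698.8909; D_Mac = 6.43973 yrs; D_mod = 6.04669 yrs.
DV01 ≈ 6.04669 × 2,698.8909 × 0.0001 = 1.631936.

€1.63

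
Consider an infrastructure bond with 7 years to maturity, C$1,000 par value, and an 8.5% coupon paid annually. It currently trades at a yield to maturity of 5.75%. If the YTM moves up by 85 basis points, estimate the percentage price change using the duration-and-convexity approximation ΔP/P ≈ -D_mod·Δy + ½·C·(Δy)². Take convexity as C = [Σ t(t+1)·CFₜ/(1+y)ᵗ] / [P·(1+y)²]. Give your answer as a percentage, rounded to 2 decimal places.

With y = 0.0575:
  t   CF        PV=CF/(1+0.0575)^t    t·PV        t(t+1)·PV
  1        85.00        80.3783        80.3783         160.7565
  2        85.00        76.0078       152.0156         456.0468
  3        85.00        71.8750       215.6250         862.4999
  4        85.00        67.9669       271.8676       1,359.3379
  5        85.00        64.2713       321.3565       1,928.1388
  6        85.00        60.7766       364.6598       2,552.6188
  7     1,085.00       733.6131     5,135.2920      41,082.3362
  Σ                  1,154.8890     6,541.1947      48,401.7349
P = 1,154.8890; D_Mac = 5.66392 yrs; D_mod = 5.35595 yrs; C = 37.47658.
Duration effect: -5.35595 × (+0.0085) = -0.045526
Convexity effect: 0.5 × 37.47658 × (0.0085)² = +0.0013538
ΔP/P ≈ -0.045526 + 0.0013538 = -0.044172 = -4.4172%.

-4.42%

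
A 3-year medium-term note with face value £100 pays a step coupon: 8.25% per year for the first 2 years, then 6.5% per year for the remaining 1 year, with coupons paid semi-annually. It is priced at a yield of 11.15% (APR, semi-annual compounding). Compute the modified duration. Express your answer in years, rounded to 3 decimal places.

Periodic yield y = 0.05575. First find Macaulay duration:
  t   CF        PV=CF/(1+0.05575)^t    t·PV
  1        4.125         3.9072         3.9072
  2        4.125         3.7009         7.4017
  3        4.125         3.5054        10.5163
  4        4.125         3.3203        13.2813
  5        3.250         2.4779        12.3893
  6      103.250        74.5630       447.3782
  Σ                     91.4747       494.8739
P = 91.4747; Macaulay duration = 494.8739 / 91.4747 = 5.40996 half-year periods = 2.70498 years.
Modified duration = D_Mac / (1 + y) = 2.70498 / 1.05575 = 2.56214 years.

2.562 years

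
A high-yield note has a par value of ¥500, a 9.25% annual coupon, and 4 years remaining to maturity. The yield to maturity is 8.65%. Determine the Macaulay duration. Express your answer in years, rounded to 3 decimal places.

3.525 years

Periodic yield y = 0.0865. Discount each cash flow and weight by its year:
  t   CF        PV=CF/(1+0.0865)^t    t·PV
  1        46.25        42.5679        42.5679
  2        46.25        39.1789        78.3578
  3        46.25        36.0597       108.1792
  4       546.25       391.9878     1,567.9511
  Σ                    509.7943     1,797.0560
Price P = Σ PV = 509.7943.
Macaulay duration = Σ(t·PV) / P = 1,797.0560 / 509.7943 = 3.52506 years.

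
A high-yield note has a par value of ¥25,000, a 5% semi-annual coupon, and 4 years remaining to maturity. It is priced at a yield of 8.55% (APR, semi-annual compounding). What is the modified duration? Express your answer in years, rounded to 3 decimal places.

3.499 years

Periodic yield y = 0.04275. First find Macaulay duration:
  t   CF        PV=CF/(1+0.04275)^t    t·PV
  1       625.00       599.3766       599.3766
  2       625.00       574.8038     1,149.6076
  3       625.00       551.2383     1,653.7150
  4       625.00       528.6390     2,114.5561
  5       625.00       506.9662     2,534.8311
  6       625.00       486.1819     2,917.0917
  7       625.00       466.2498     3,263.7484
  8    25,625.00    18,332.5250   146,660.2000
  Σ                 22,045.9807   160,893.1265
P = 22,045.9807; Macaulay duration = 160,893.1265 / 22,045.9807 = 7.29807 half-year periods = 3.64904 years.
Modified duration = D_Mac / (1 + y) = 3.64904 / 1.04275 = 3.49943 years.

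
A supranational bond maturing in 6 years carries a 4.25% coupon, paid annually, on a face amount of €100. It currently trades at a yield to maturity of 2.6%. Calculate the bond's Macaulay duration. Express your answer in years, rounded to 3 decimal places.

Periodic yield y = 0.026. Discount each cash flow and weight by its year:
  t   CF        PV=CF/(1+0.026)^t    t·PV
  1         4.25         4.1423         4.1423
  2         4.25         4.0373         8.0747
  3         4.25         3.9350        11.8051
  4         4.25         3.8353        15.3412
  5         4.25         3.7381        18.6906
  6       104.25        89.3700       536.2202
  Σ                    109.0581       594.2739
Price P = Σ PV = 109.0581.
Macaulay duration = Σ(t·PV) / P = 594.2739 / 109.0581 = 5.44915 years.

5.449 years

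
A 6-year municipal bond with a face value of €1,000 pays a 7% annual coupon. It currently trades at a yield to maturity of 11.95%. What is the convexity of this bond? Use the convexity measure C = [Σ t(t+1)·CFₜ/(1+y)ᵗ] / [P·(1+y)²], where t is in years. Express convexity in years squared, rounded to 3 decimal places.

With y = 0.1195:
  t   CF        PV=CF/(1+0.1195)^t    t·PV        t(t+1)·PV
  1        70.00        62.5279        62.5279         125.0558
  2        70.00        55.8534       111.7069         335.1206
  3        70.00        49.8914       149.6742         598.6969
  4        70.00        44.5658       178.2632         891.3159
  5        70.00        39.8087       199.0433       1,194.2598
  6     1,070.00       543.5496     3,261.2977      22,829.0837
  Σ                    796.1968     3,962.5131      25,973.5326
P = 796.1968.
Convexity = Σ t(t+1)·PV / [P·(1+y)²] = 25,973.5326 / (796.1968 × 1.253280) = 26.02929.

26.029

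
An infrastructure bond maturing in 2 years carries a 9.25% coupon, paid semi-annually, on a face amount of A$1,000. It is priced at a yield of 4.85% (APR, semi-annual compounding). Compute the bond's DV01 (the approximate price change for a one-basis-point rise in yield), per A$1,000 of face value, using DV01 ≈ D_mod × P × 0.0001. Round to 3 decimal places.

A$0.198

Periodic yield y = 0.02425.
  t   CF        PV=CF/(1+0.02425)^t    t·PV
  1        46.25        45.1550        45.1550
  2        46.25        44.0859        88.1718
  3        46.25        43.0421       129.1264
  4     1,046.25       950.6301     3,802.5206
  Σ                  1,082.9132     4,064.9738
P = 1,082.9132; D_Mac = 3.75374 half-year periods = 1.87687 yrs; D_mod = 1.83243 yrs.
DV01 ≈ 1.83243 × 1,082.9132 × 0.0001 = 0.198437.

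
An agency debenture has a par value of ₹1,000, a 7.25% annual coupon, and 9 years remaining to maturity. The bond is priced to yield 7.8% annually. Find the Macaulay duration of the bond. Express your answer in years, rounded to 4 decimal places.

6.8726 years

Periodic yield y = 0.078. Discount each cash flow and weight by its year:
  t   CF        PV=CF/(1+0.078)^t    t·PV
  1        72.50        67.2542        67.2542
  2        72.50        62.3879       124.7758
  3        72.50        57.8738       173.6213
  4        72.50        53.6862       214.7449
  5        72.50        49.8017       249.0085
  6        72.50        46.1982       277.1894
  7        72.50        42.8555       299.9886
  8        72.50        39.7546       318.0372
  9     1,072.50       545.5423     4,909.8810
  Σ                    965.3545     6,634.5009
Price P = Σ PV = 965.3545.
Macaulay duration = Σ(t·PV) / P = 6,634.5009 / 965.3545 = 6.87261 years.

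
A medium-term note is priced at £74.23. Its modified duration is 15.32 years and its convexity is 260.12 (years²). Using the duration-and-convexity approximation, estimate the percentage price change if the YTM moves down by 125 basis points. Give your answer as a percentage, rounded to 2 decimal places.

Duration effect: -D_mod·Δy = -15.32 × (-0.0125) = +0.191500
Convexity effect: ½·C·(Δy)² = 0.5 × 260.12 × (-0.0125)² = +0.020321875
ΔP/P ≈ +0.191500 + 0.020321875 = +0.211821875
= +21.1821875%.

+21.18%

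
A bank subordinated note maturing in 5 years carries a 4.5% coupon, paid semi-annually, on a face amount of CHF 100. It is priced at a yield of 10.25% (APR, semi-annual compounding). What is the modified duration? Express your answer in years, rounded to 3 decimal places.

4.239 years

Periodic yield y = 0.05125. First find Macaulay duration:
  t   CF        PV=CF/(1+0.05125)^t    t·PV
  1         2.25         2.1403         2.1403
  2         2.25         2.0360         4.0719
  3         2.25         1.9367         5.8101
  4         2.25         1.8423         7.3692
  5         2.25         1.7525         8.7624
  6         2.25         1.6670        10.0023
  7         2.25         1.5858        11.1004
  8         2.25         1.5085        12.0677
  9         2.25         1.4349        12.9143
  10      102.25        62.0302       620.3021
  Σ                     77.9342       694.5406
P = 77.9342; Macaulay duration = 694.5406 / 77.9342 = 8.91189 half-year periods = 4.45594 years.
Modified duration = D_Mac / (1 + y) = 4.45594 / 1.05125 = 4.23871 years.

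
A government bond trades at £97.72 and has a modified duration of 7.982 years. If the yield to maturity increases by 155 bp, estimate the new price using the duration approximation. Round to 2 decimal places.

£85.63

Duration approximation: ΔP/P ≈ -D_mod · Δy = -7.982 × (+0.0155) = -0.123721.
New price ≈ 97.72 × (1 - 0.123721) = 85.62998388.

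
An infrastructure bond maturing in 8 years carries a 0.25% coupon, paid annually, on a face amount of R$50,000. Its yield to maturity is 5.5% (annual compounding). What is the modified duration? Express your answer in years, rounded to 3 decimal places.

7.498 years

Periodic yield y = 0.055. First find Macaulay duration:
  t   CF        PV=CF/(1+0.055)^t    t·PV
  1       125.00       118.4834       118.4834
  2       125.00       112.3066       224.6131
  3       125.00       106.4517       319.3551
  4       125.00       100.9021       403.6084
  5       125.00        95.6418       478.2090
  6       125.00        90.6557       543.9344
  7       125.00        85.9296       601.5072
  8    50,125.00    32,661.3934   261,291.1471
  Σ                 33,371.7643   263,980.8577
P = 33,371.7643; Macaulay duration = 263,980.8577 / 33,371.7643 = 7.91031 years.
Modified duration = D_Mac / (1 + y) = 7.91031 / 1.055 = 7.49792 years.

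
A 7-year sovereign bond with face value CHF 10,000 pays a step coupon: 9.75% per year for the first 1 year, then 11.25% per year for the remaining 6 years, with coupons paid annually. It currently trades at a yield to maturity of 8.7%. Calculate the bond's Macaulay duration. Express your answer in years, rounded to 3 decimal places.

Periodic yield y = 0.087. Discount each cash flow and weight by its year:
  t   CF        PV=CF/(1+0.087)^t    t·PV
  1       975.00       896.9641       896.9641
  2     1,125.00       952.1238     1,904.2477
  3     1,125.00       875.9189     2,627.7567
  4     1,125.00       805.8131     3,223.2526
  5     1,125.00       741.3184     3,706.5922
  6     1,125.00       681.9857     4,091.9141
  7    11,125.00     6,204.3060    43,430.1422
  Σ                 11,158.4301    59,880.8695
Price P = Σ PV = 11,158.4301.
Macaulay duration = Σ(t·PV) / P = 59,880.8695 / 11,158.4301 = 5.36642 years.

5.366 years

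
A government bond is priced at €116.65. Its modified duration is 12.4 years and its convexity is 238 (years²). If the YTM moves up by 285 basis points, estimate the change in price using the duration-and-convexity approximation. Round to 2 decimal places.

-€29.95

Duration effect: -D_mod·Δy = -12.4 × (+0.0285) = -0.353400
Convexity effect: ½·C·(Δy)² = 0.5 × 238 × (0.0285)² = +0.09665775
ΔP/P ≈ -0.353400 + 0.09665775 = -0.25674225
ΔP ≈ 116.65 × (-0.25674225) = -29.9489834625.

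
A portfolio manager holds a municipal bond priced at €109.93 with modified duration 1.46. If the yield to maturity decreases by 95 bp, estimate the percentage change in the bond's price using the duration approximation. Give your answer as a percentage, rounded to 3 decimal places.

Duration approximation: ΔP/P ≈ -D_mod · Δy = -1.46 × (-0.0095) = +0.013870.
As a percentage: +1.3870%.

+1.387%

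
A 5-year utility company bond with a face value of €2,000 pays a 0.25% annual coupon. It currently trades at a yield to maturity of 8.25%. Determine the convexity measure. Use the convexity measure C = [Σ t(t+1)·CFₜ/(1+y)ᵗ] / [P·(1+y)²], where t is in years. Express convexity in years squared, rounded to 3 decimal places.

25.390

With y = 0.0825:
  t   CF        PV=CF/(1+0.0825)^t    t·PV        t(t+1)·PV
  1         5.00         4.6189         4.6189           9.2379
  2         5.00         4.2669         8.5338          25.6015
  3         5.00         3.9417        11.8252          47.3007
  4         5.00         3.6413        14.5653          72.8263
  5     2,005.00     1,348.8848     6,744.4239      40,466.5432
  Σ                  1,365.3537     6,783.9671      40,621.5096
P = 1,365.3537.
Convexity = Σ t(t+1)·PV / [P·(1+y)²] = 40,621.5096 / (1,365.3537 × 1.171806) = 25.38955.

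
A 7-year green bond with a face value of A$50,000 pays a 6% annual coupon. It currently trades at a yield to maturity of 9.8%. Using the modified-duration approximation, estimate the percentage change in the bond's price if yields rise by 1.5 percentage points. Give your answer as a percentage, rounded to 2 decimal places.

Periodic yield y = 0.098. Modified duration first:
  t   CF        PV=CF/(1+0.098)^t    t·PV
  1     3,000.00     2,732.2404     2,732.2404
  2     3,000.00     2,488.3793     4,976.7585
  3     3,000.00     2,266.2835     6,798.8505
  4     3,000.00     2,064.0105     8,256.0418
  5     3,000.00     1,879.7909     9,398.9547
  6     3,000.00     1,712.0136    10,272.0817
  7    53,000.00    27,546.0600   192,822.4199
  Σ                 40,688.7782   235,257.3476
P = 40,688.7782; D_Mac = 5.78187 yrs; D_mod = 5.78187/(1+0.098) = 5.26582 yrs.
ΔP/P ≈ -D_mod · Δy = -5.26582 × (+0.015) = -0.078987 = -7.8987%.

-7.90%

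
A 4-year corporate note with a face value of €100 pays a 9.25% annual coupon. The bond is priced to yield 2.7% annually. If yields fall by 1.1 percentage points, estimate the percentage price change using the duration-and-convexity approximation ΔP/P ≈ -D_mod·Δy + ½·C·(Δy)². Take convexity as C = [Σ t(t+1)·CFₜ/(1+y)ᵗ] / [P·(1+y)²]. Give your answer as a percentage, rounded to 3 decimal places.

+3.926%

With y = 0.027:
  t   CF        PV=CF/(1+0.027)^t    t·PV        t(t+1)·PV
  1         9.25         9.0068         9.0068          18.0136
  2         9.25         8.7700        17.5401          52.6202
  3         9.25         8.5395        25.6184         102.4735
  4       109.25        98.2064       392.8255       1,964.1275
  Σ                    124.5227       444.9907       2,137.2348
P = 124.5227; D_Mac = 3.57357 yrs; D_mod = 3.47962 yrs; C = 16.27282.
Duration effect: -3.47962 × (-0.011) = +0.038276
Convexity effect: 0.5 × 16.27282 × (-0.011)² = +0.0009845
ΔP/P ≈ +0.038276 + 0.0009845 = +0.039260 = +3.9260%.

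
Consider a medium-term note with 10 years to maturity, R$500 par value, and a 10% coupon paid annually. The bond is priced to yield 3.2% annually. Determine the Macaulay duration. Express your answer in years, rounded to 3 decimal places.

Periodic yield y = 0.032. Discount each cash flow and weight by its year:
  t   CF        PV=CF/(1+0.032)^t    t·PV
  1        50.00        48.4496        48.4496
  2        50.00        46.9473        93.8946
  3        50.00        45.4916       136.4747
  4        50.00        44.0810       176.3239
  5        50.00        42.7141       213.5706
  6        50.00        41.3897       248.3379
  7        50.00        40.1063       280.7438
  8        50.00        38.8627       310.9012
  9        50.00        37.6576       338.9185
  10      550.00       401.3892     4,013.8923
  Σ                    787.0890     5,861.5072
Price P = Σ PV = 787.0890.
Macaulay duration = Σ(t·PV) / P = 5,861.5072 / 787.0890 = 7.44707 years.

7.447 years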